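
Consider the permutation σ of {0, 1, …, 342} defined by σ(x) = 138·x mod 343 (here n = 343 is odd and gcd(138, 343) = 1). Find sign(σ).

Trace 16: π^k(16) = [16, 150, 120, 96, 214, 34, 233] for k=0..6.
Cycle lengths of π_138 on ℤ/343ℤ: [294, 42, 6, 1]; 4 cycles in total.
sign(π) = (−1)^{n − #cycles} = (−1)^{343−4} = (−1)^339 = -1.
Zolotarev: (138|343) = -1, matching the cycle-count sign.

-1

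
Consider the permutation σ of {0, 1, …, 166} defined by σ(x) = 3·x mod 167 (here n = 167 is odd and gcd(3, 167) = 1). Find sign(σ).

+1

Orbit of 116 under x↦3x: [116, 14, 42, 126, 44, 132, 62]… (length divides ord_167(3)).
π_3 has 3 disjoint cycles with lengths [83, 83, 1] on {0,…,166}.
167 − 3 = 164 transpositions; sign(π) = (−1)^164 = +1.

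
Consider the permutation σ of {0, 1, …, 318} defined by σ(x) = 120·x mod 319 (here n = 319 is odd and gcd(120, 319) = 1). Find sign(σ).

-1

Trace 23: π^k(23) = [23, 208, 78, 109, 1, 120, 45] for k=0..6.
Cycle type of π: 14×22 + 2×5 + 1; total 28 cycles.
sign(π) = (−1)^{n − #cycles} = (−1)^{319−28} = (−1)^291 = -1.
Zolotarev: (120|319) = -1, matching the cycle-count sign.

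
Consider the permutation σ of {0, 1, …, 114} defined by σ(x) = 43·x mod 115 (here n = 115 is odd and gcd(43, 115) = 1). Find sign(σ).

+1

Orbit of 81 under x↦43x: [81, 33, 39, 67, 6, 28, 54]… (length divides ord_115(43)).
5 cycles of lengths [44, 44, 22, 4, 1].
115 − 5 = 110 transpositions; sign(π) = (−1)^110 = +1.
Via Zolotarev, sign(π_{43}) = (43|115) = +1.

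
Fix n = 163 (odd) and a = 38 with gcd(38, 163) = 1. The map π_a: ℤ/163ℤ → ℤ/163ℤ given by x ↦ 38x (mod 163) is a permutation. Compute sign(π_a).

+1

Trace 140: π^k(140) = [140, 104, 40, 53, 58, 85, 133] for k=0..6.
Cycle lengths of π_38 on ℤ/163ℤ: [9, 9, 9, 9, 9, 9, 9, 9, 9, 9, 9, 9, 9, 9, 9, 9, 9, 9, 1]; 19 cycles in total.
163 − 19 = 144 transpositions; sign(π) = (−1)^144 = +1.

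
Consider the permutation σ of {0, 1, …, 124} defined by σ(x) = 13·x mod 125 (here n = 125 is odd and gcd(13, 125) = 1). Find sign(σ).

-1

Start at x=72: 72 → 61 → 43 → 59 → 17 → 96 → 123 → … (one orbit).
Cycle lengths of π_13 on ℤ/125ℤ: [100, 20, 4, 1]; 4 cycles in total.
With 4 cycles on 125 points, sign = (−1)^{125−4} = -1.
Zolotarev: (13|125) = -1, matching the cycle-count sign.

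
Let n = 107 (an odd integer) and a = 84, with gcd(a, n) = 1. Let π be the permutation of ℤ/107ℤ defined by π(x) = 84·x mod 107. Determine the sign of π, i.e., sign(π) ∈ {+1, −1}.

Trace 19: π^k(19) = [19, 98, 100, 54, 42, 104, 69] for k=0..6.
π_84 has 2 disjoint cycles with lengths [106, 1] on {0,…,106}.
Σ(ℓ_i−1) = 107−2 = 105; sign = (−1)^105 = -1.
Zolotarev: (84|107) = -1, matching the cycle-count sign.

-1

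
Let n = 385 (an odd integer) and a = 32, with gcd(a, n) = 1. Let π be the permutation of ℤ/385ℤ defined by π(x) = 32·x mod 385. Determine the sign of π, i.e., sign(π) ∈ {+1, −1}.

Orbit of 309 under x↦32x: [309, 263, 331, 197, 144, 373, 1]… (length divides ord_385(32)).
Cycle type of π: 12×22 + 6×10 + 4×11 + 3×2 + 2×5 + 1; total 51 cycles.
sign(π) = (−1)^{n − #cycles} = (−1)^{385−51} = (−1)^334 = +1.
(32|385)_J = +1 (Zolotarev's lemma cross-check).

+1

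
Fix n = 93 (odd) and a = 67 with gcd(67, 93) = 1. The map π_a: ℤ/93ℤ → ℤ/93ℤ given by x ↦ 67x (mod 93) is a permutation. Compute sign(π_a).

Start at x=1: 1 → 67 → 25 → 1 (one orbit).
Decompose π into cycles: lengths [3, 3, 3, 3, 3, 3, 3, 3, 3, 3, 3, 3, 3, 3, 3, 3, 3, 3, 3, 3, 3, 3, 3, 3, 3, 3, 3, 3, 3, 3, 1, 1, 1] (33 cycles, including the fixed point 0).
Σ(ℓ_i−1) = 93−33 = 60; sign = (−1)^60 = +1.
Via Zolotarev, sign(π_{67}) = (67|93) = +1.

+1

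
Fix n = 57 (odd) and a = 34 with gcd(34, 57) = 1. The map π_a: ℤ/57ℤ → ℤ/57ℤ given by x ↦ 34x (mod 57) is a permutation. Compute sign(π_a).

Orbit of 4 under x↦34x: [4, 22, 7, 10, 55, 46, 25]… (length divides ord_57(34)).
Decompose π into cycles: lengths [18, 18, 18, 1, 1, 1] (6 cycles, including the fixed point 0).
n − c = 57 − 6 = 51; sign = (−1)^51 = -1.

-1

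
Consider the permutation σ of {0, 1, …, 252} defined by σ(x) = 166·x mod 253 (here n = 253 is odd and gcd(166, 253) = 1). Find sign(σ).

-1

Orbit of 210 under x↦166x: [210, 199, 144, 122, 12, 221, 1]… (length divides ord_253(166)).
π_166 has 22 disjoint cycles with lengths [22, 22, 22, 22, 22, 22, 22, 22, 22, 22, 22, 1, 1, 1, 1, 1, 1, 1, 1, 1, 1, 1] on {0,…,252}.
253 − 22 = 231 transpositions; sign(π) = (−1)^231 = -1.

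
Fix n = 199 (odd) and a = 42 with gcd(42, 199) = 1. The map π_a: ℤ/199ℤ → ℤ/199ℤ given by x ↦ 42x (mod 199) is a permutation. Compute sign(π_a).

Orbit of 140 under x↦42x: [140, 109, 1, 42, 172, 60, 132]… (length divides ord_199(42)).
Cycle type of π: 66×3 + 1; total 4 cycles.
Σ(ℓ_i−1) = 199−4 = 195; sign = (−1)^195 = -1.
Via Zolotarev, sign(π_{42}) = (42|199) = -1.

-1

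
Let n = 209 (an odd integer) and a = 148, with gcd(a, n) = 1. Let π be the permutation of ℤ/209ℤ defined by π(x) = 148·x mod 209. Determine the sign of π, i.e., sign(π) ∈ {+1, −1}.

-1

Start at x=207: 207 → 122 → 82 → 14 → 191 → 53 → 111 → … (one orbit).
The orbit structure of x ↦ 148x mod 209: 6 orbits of sizes [90, 90, 18, 5, 5, 1].
209 − 6 = 203 transpositions; sign(π) = (−1)^203 = -1.
Via Zolotarev, sign(π_{148}) = (148|209) = -1.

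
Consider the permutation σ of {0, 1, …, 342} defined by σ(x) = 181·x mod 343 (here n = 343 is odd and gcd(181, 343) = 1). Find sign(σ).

Start at x=125: 125 → 330 → 48 → 113 → 216 → 337 → 286 → … (one orbit).
π_181 has 10 disjoint cycles with lengths [98, 98, 98, 14, 14, 14, 2, 2, 2, 1] on {0,…,342}.
sign(π) = (−1)^{n − #cycles} = (−1)^{343−10} = (−1)^333 = -1.

-1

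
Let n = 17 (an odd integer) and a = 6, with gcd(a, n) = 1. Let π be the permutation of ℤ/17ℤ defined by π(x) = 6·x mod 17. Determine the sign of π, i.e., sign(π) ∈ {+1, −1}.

Start at x=11: 11 → 15 → 5 → 13 → 10 → 9 → 3 → … (one orbit).
Decompose π into cycles: lengths [16, 1] (2 cycles, including the fixed point 0).
Σ(ℓ_i−1) = 17−2 = 15; sign = (−1)^15 = -1.
Check: (6/17) = -1 by Zolotarev.

-1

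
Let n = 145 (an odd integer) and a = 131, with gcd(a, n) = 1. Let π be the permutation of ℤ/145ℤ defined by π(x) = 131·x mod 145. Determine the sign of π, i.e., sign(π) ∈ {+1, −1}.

Trace 26: π^k(26) = [26, 71, 21, 141, 56, 86, 101] for k=0..6.
Cycle lengths of π_131 on ℤ/145ℤ: [28, 28, 28, 28, 28, 1, 1, 1, 1, 1]; 10 cycles in total.
sign(π) = (−1)^{n − #cycles} = (−1)^{145−10} = (−1)^135 = -1.
Zolotarev: (131|145) = -1, matching the cycle-count sign.

-1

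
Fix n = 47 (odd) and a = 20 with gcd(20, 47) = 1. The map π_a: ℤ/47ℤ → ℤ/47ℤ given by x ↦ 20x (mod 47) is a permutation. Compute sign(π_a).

Start at x=16: 16 → 38 → 8 → 19 → 4 → 33 → 2 → … (one orbit).
Decompose π into cycles: lengths [46, 1] (2 cycles, including the fixed point 0).
Σ(ℓ_i−1) = 47−2 = 45; sign = (−1)^45 = -1.
(20|47)_J = -1 (Zolotarev's lemma cross-check).

-1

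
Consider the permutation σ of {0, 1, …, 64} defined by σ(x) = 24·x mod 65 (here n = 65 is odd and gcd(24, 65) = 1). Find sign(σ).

Trace 19: π^k(19) = [19, 1, 24, 56, 44, 16, 59] for k=0..6.
π_24 has 8 disjoint cycles with lengths [12, 12, 12, 12, 12, 2, 2, 1] on {0,…,64}.
With 8 cycles on 65 points, sign = (−1)^{65−8} = -1.
(24|65)_J = -1 (Zolotarev's lemma cross-check).

-1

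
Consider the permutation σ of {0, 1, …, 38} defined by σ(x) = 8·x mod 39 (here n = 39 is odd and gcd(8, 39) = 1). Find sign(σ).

+1

Orbit of 25 under x↦8x: [25, 5, 1, 8]… (length divides ord_39(8)).
Cycle lengths of π_8 on ℤ/39ℤ: [4, 4, 4, 4, 4, 4, 4, 4, 4, 2, 1]; 11 cycles in total.
39 − 11 = 28 transpositions; sign(π) = (−1)^28 = +1.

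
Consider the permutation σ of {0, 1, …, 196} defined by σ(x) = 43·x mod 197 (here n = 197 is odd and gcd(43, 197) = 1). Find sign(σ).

+1

Start at x=1: 1 → 43 → 76 → 116 → 63 → 148 → 60 → … (one orbit).
Cycle lengths of π_43 on ℤ/197ℤ: [98, 98, 1]; 3 cycles in total.
With 3 cycles on 197 points, sign = (−1)^{197−3} = +1.
The Jacobi symbol (43|197) = +1 (Zolotarev) agrees.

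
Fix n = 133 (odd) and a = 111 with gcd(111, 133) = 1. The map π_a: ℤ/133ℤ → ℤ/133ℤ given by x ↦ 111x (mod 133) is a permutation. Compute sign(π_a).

-1

Start at x=6: 6 → 1 → 111 → 85 → 125 → 43 → 118 → … (one orbit).
Cycle lengths of π_111 on ℤ/133ℤ: [18, 18, 18, 18, 18, 18, 9, 9, 2, 2, 2, 1]; 12 cycles in total.
With 12 cycles on 133 points, sign = (−1)^{133−12} = -1.
(111|133)_J = -1 (Zolotarev's lemma cross-check).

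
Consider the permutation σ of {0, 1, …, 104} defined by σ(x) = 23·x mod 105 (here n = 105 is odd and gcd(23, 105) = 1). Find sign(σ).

Start at x=16: 16 → 53 → 64 → 2 → 46 → 8 → 79 → … (one orbit).
π_23 has 15 disjoint cycles with lengths [12, 12, 12, 12, 12, 12, 6, 6, 4, 4, 4, 3, 3, 2, 1] on {0,…,104}.
105 − 15 = 90 transpositions; sign(π) = (−1)^90 = +1.
Zolotarev: (23|105) = +1, matching the cycle-count sign.

+1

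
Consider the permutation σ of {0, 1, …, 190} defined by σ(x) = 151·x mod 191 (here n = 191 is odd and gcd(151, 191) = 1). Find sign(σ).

-1

Start at x=70: 70 → 65 → 74 → 96 → 171 → 36 → 88 → … (one orbit).
Cycle type of π: 190 + 1; total 2 cycles.
sign(π) = (−1)^{n − #cycles} = (−1)^{191−2} = (−1)^189 = -1.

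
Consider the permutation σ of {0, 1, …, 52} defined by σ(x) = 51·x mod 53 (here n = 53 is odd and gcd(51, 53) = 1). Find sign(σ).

Start at x=26: 26 → 1 → 51 → 4 → 45 → 16 → 21 → … (one orbit).
2 cycles of lengths [52, 1].
2 cycles on 53: each ℓ→(−1)^(ℓ−1), product (−1)^51 = -1.

-1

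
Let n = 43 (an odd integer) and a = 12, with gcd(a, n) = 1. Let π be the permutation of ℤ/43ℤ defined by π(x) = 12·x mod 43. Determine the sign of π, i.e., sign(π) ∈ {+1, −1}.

Orbit of 23 under x↦12x: [23, 18, 1, 12, 15, 8, 10]… (length divides ord_43(12)).
The orbit structure of x ↦ 12x mod 43: 2 orbits of sizes [42, 1].
2 cycles on 43: each ℓ→(−1)^(ℓ−1), product (−1)^41 = -1.

-1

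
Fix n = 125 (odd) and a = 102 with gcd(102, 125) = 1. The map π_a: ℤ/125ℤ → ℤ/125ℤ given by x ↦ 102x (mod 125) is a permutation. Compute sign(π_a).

Start at x=74: 74 → 48 → 21 → 17 → 109 → 118 → 36 → … (one orbit).
4 cycles of lengths [100, 20, 4, 1].
Σ(ℓ_i−1) = 125−4 = 121; sign = (−1)^121 = -1.

-1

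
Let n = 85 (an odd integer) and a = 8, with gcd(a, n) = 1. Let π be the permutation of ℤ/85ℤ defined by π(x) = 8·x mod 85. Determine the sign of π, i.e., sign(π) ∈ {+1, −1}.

Trace 43: π^k(43) = [43, 4, 32, 1, 8, 64, 2] for k=0..6.
12 cycles of lengths [8, 8, 8, 8, 8, 8, 8, 8, 8, 8, 4, 1].
12 cycles on 85: each ℓ→(−1)^(ℓ−1), product (−1)^73 = -1.

-1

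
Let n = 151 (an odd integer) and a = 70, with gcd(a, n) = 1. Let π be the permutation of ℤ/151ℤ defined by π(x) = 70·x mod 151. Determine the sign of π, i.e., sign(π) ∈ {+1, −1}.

-1

Start at x=26: 26 → 8 → 107 → 91 → 28 → 148 → 92 → … (one orbit).
The orbit structure of x ↦ 70x mod 151: 4 orbits of sizes [50, 50, 50, 1].
Σ(ℓ_i−1) = 151−4 = 147; sign = (−1)^147 = -1.
Zolotarev: (70|151) = -1, matching the cycle-count sign.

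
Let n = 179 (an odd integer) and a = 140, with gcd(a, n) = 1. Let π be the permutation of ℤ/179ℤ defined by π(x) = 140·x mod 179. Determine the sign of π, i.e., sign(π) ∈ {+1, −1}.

-1

Orbit of 98 under x↦140x: [98, 116, 130, 121, 114, 29, 122]… (length divides ord_179(140)).
Cycle lengths of π_140 on ℤ/179ℤ: [178, 1]; 2 cycles in total.
n − c = 179 − 2 = 177; sign = (−1)^177 = -1.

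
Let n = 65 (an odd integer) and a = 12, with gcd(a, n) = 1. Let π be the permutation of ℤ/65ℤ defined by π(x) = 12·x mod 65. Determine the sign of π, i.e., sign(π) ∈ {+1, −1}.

Trace 14: π^k(14) = [14, 38, 1, 12] for k=0..3.
20 cycles of lengths [4, 4, 4, 4, 4, 4, 4, 4, 4, 4, 4, 4, 4, 2, 2, 2, 2, 2, 2, 1].
65 − 20 = 45 transpositions; sign(π) = (−1)^45 = -1.
The Jacobi symbol (12|65) = -1 (Zolotarev) agrees.

-1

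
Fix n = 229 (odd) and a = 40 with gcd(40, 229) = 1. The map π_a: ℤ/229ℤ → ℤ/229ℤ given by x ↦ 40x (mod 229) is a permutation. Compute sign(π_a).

Trace 77: π^k(77) = [77, 103, 227, 149, 6, 11, 211] for k=0..6.
π_40 has 2 disjoint cycles with lengths [228, 1] on {0,…,228}.
229 − 2 = 227 transpositions; sign(π) = (−1)^227 = -1.
Zolotarev: (40|229) = -1, matching the cycle-count sign.

-1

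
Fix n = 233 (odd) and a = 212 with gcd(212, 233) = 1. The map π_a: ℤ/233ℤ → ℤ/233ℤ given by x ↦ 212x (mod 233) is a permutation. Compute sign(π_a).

Start at x=190: 190 → 204 → 143 → 26 → 153 → 49 → 136 → … (one orbit).
Cycle type of π: 232 + 1; total 2 cycles.
sign(π) = (−1)^{n − #cycles} = (−1)^{233−2} = (−1)^231 = -1.
The Jacobi symbol (212|233) = -1 (Zolotarev) agrees.

-1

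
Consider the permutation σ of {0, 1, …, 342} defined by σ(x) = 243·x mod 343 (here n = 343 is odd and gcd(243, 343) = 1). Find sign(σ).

Orbit of 244 under x↦243x: [244, 296, 241, 253, 82, 32, 230]… (length divides ord_343(243)).
Decompose π into cycles: lengths [294, 42, 6, 1] (4 cycles, including the fixed point 0).
343 − 4 = 339 transpositions; sign(π) = (−1)^339 = -1.

-1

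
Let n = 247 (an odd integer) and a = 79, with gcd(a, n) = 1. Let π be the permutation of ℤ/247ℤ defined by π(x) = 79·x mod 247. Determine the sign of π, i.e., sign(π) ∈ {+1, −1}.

-1

Orbit of 40 under x↦79x: [40, 196, 170, 92, 105, 144, 14]… (length divides ord_247(79)).
Decompose π into cycles: lengths [18, 18, 18, 18, 18, 18, 18, 18, 18, 18, 18, 18, 18, 1, 1, 1, 1, 1, 1, 1, 1, 1, 1, 1, 1, 1] (26 cycles, including the fixed point 0).
247 − 26 = 221 transpositions; sign(π) = (−1)^221 = -1.
Check: (79/247) = -1 by Zolotarev.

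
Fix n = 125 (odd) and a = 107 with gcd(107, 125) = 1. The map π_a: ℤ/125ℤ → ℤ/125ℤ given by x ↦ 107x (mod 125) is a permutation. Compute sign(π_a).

-1

Start at x=74: 74 → 43 → 101 → 57 → 99 → 93 → 76 → … (one orbit).
Decompose π into cycles: lengths [20, 20, 20, 20, 20, 4, 4, 4, 4, 4, 4, 1] (12 cycles, including the fixed point 0).
12 cycles on 125: each ℓ→(−1)^(ℓ−1), product (−1)^113 = -1.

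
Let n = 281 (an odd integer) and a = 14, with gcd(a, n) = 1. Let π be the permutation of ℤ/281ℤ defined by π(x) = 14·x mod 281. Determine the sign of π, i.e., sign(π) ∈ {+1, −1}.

+1

Orbit of 155 under x↦14x: [155, 203, 32, 167, 90, 136, 218]… (length divides ord_281(14)).
Decompose π into cycles: lengths [140, 140, 1] (3 cycles, including the fixed point 0).
3 cycles on 281: each ℓ→(−1)^(ℓ−1), product (−1)^278 = +1.
Check: (14/281) = +1 by Zolotarev.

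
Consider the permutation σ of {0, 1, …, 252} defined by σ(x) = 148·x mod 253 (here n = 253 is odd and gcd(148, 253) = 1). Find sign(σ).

-1

Orbit of 27 under x↦148x: [27, 201, 147, 251, 210, 214, 47]… (length divides ord_253(148)).
Cycle lengths of π_148 on ℤ/253ℤ: [110, 110, 22, 5, 5, 1]; 6 cycles in total.
n − c = 253 − 6 = 247; sign = (−1)^247 = -1.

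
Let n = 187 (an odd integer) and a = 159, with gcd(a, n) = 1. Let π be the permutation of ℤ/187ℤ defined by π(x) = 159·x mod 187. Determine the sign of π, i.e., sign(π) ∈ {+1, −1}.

-1

Orbit of 126 under x↦159x: [126, 25, 48, 152, 45, 49, 124]… (length divides ord_187(159)).
6 cycles of lengths [80, 80, 16, 5, 5, 1].
With 6 cycles on 187 points, sign = (−1)^{187−6} = -1.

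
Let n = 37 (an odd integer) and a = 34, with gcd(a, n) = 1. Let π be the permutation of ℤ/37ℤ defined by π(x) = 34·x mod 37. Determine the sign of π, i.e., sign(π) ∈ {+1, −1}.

Trace 26: π^k(26) = [26, 33, 12, 1, 34, 9, 10] for k=0..6.
The orbit structure of x ↦ 34x mod 37: 5 orbits of sizes [9, 9, 9, 9, 1].
sign(π) = (−1)^{n − #cycles} = (−1)^{37−5} = (−1)^32 = +1.
Via Zolotarev, sign(π_{34}) = (34|37) = +1.

+1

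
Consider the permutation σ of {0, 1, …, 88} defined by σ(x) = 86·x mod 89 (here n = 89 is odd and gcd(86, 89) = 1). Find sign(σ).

Trace 42: π^k(42) = [42, 52, 22, 23, 20, 29, 2] for k=0..6.
π_86 has 2 disjoint cycles with lengths [88, 1] on {0,…,88}.
89 − 2 = 87 transpositions; sign(π) = (−1)^87 = -1.

-1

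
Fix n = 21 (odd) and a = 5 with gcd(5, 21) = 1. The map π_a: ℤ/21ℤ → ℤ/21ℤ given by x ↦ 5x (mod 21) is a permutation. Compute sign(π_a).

Trace 1: π^k(1) = [1, 5, 4, 20, 16, 17] for k=0..5.
5 cycles of lengths [6, 6, 6, 2, 1].
21 − 5 = 16 transpositions; sign(π) = (−1)^16 = +1.

+1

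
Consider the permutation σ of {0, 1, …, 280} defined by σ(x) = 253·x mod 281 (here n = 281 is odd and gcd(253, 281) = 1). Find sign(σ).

Start at x=28: 28 → 59 → 34 → 172 → 242 → 249 → 53 → … (one orbit).
Decompose π into cycles: lengths [28, 28, 28, 28, 28, 28, 28, 28, 28, 28, 1] (11 cycles, including the fixed point 0).
281 − 11 = 270 transpositions; sign(π) = (−1)^270 = +1.
(253|281)_J = +1 (Zolotarev's lemma cross-check).

+1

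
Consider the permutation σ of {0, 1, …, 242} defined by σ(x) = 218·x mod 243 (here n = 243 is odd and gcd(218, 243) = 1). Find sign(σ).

Trace 29: π^k(29) = [29, 4, 143, 70, 194, 10, 236] for k=0..6.
Cycle lengths of π_218 on ℤ/243ℤ: [162, 54, 18, 6, 2, 1]; 6 cycles in total.
243 − 6 = 237 transpositions; sign(π) = (−1)^237 = -1.
Check: (218/243) = -1 by Zolotarev.

-1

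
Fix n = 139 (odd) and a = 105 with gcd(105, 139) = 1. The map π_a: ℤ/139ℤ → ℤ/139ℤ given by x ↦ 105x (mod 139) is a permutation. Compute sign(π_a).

Orbit of 57 under x↦105x: [57, 8, 6, 74, 125, 59, 79]… (length divides ord_139(105)).
The orbit structure of x ↦ 105x mod 139: 4 orbits of sizes [46, 46, 46, 1].
139 − 4 = 135 transpositions; sign(π) = (−1)^135 = -1.
(105|139)_J = -1 (Zolotarev's lemma cross-check).

-1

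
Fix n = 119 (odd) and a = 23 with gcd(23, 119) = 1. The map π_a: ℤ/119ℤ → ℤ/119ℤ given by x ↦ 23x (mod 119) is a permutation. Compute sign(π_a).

Start at x=92: 92 → 93 → 116 → 50 → 79 → 32 → 22 → … (one orbit).
The orbit structure of x ↦ 23x mod 119: 6 orbits of sizes [48, 48, 16, 3, 3, 1].
n − c = 119 − 6 = 113; sign = (−1)^113 = -1.
Zolotarev: (23|119) = -1, matching the cycle-count sign.

-1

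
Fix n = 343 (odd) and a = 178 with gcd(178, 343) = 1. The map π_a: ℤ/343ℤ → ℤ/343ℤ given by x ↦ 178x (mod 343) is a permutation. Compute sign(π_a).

-1

Start at x=31: 31 → 30 → 195 → 67 → 264 → 1 → 178 → … (one orbit).
π_178 has 16 disjoint cycles with lengths [42, 42, 42, 42, 42, 42, 42, 6, 6, 6, 6, 6, 6, 6, 6, 1] on {0,…,342}.
n − c = 343 − 16 = 327; sign = (−1)^327 = -1.
Check: (178/343) = -1 by Zolotarev.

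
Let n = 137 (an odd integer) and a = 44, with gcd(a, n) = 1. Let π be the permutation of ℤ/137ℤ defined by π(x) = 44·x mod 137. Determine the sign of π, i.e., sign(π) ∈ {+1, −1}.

Orbit of 100 under x↦44x: [100, 16, 19, 14, 68, 115, 128]… (length divides ord_137(44)).
The orbit structure of x ↦ 44x mod 137: 3 orbits of sizes [68, 68, 1].
With 3 cycles on 137 points, sign = (−1)^{137−3} = +1.
Via Zolotarev, sign(π_{44}) = (44|137) = +1.

+1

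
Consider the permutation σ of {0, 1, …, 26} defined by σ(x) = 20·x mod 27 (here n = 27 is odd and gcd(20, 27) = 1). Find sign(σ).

Start at x=11: 11 → 4 → 26 → 7 → 5 → 19 → 2 → … (one orbit).
π_20 has 4 disjoint cycles with lengths [18, 6, 2, 1] on {0,…,26}.
sign(π) = (−1)^{n − #cycles} = (−1)^{27−4} = (−1)^23 = -1.

-1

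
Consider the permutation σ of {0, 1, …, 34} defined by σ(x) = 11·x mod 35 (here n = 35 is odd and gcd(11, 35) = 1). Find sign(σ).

Start at x=16: 16 → 1 → 11 → 16 (one orbit).
15 cycles of lengths [3, 3, 3, 3, 3, 3, 3, 3, 3, 3, 1, 1, 1, 1, 1].
35 − 15 = 20 transpositions; sign(π) = (−1)^20 = +1.

+1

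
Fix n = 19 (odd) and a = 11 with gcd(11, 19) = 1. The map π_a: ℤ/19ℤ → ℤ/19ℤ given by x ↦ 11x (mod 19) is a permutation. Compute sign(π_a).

Trace 1: π^k(1) = [1, 11, 7] for k=0..2.
Decompose π into cycles: lengths [3, 3, 3, 3, 3, 3, 1] (7 cycles, including the fixed point 0).
With 7 cycles on 19 points, sign = (−1)^{19−7} = +1.

+1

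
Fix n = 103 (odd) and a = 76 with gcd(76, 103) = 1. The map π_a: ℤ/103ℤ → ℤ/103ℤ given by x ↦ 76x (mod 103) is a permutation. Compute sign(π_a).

Orbit of 23 under x↦76x: [23, 100, 81, 79, 30, 14, 34]… (length divides ord_103(76)).
π_76 has 7 disjoint cycles with lengths [17, 17, 17, 17, 17, 17, 1] on {0,…,102}.
sign(π) = (−1)^{n − #cycles} = (−1)^{103−7} = (−1)^96 = +1.

+1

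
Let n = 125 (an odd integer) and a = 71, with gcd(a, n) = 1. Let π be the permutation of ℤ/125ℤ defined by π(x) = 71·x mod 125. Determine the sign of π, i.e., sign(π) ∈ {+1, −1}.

Trace 16: π^k(16) = [16, 11, 31, 76, 21, 116, 111] for k=0..6.
Decompose π into cycles: lengths [25, 25, 25, 25, 5, 5, 5, 5, 1, 1, 1, 1, 1] (13 cycles, including the fixed point 0).
With 13 cycles on 125 points, sign = (−1)^{125−13} = +1.

+1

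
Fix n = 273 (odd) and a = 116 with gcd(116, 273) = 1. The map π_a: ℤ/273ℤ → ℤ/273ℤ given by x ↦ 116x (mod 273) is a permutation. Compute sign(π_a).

Start at x=233: 233 → 1 → 116 → 79 → 155 → 235 → 233 (one orbit).
Decompose π into cycles: lengths [6, 6, 6, 6, 6, 6, 6, 6, 6, 6, 6, 6, 6, 6, 6, 6, 6, 6, 6, 6, 6, 6, 6, 6, 6, 6, 6, 6, 6, 6, 6, 6, 6, 6, 6, 6, 6, 6, 3, 3, 2, 2, 2, 2, 2, 2, 2, 2, 2, 2, 2, 2, 2, 2, 2, 2, 2, 2, 2, 1] (60 cycles, including the fixed point 0).
n − c = 273 − 60 = 213; sign = (−1)^213 = -1.

-1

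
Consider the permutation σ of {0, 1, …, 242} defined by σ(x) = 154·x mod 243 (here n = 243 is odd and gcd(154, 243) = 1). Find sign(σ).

+1

Start at x=46: 46 → 37 → 109 → 19 → 10 → 82 → 235 → … (one orbit).
Cycle type of π: 27×6 + 9×6 + 3×6 + 1×9; total 27 cycles.
With 27 cycles on 243 points, sign = (−1)^{243−27} = +1.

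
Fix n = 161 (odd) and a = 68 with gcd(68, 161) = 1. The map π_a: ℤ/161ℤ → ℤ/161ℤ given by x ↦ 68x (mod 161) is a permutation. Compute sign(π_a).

+1

Trace 1: π^k(1) = [1, 68, 116, 160, 93, 45] for k=0..5.
Cycle type of π: 6×23 + 2×11 + 1; total 35 cycles.
With 35 cycles on 161 points, sign = (−1)^{161−35} = +1.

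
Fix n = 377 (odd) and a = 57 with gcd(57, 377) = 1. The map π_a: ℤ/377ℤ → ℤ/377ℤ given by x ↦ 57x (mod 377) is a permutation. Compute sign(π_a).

-1

Trace 57: π^k(57) = [57, 233, 86, 1] for k=0..3.
102 cycles of lengths [4, 4, 4, 4, 4, 4, 4, 4, 4, 4, 4, 4, 4, 4, 4, 4, 4, 4, 4, 4, 4, 4, 4, 4, 4, 4, 4, 4, 4, 4, 4, 4, 4, 4, 4, 4, 4, 4, 4, 4, 4, 4, 4, 4, 4, 4, 4, 4, 4, 4, 4, 4, 4, 4, 4, 4, 4, 4, 4, 4, 4, 4, 4, 4, 4, 4, 4, 4, 4, 4, 4, 4, 4, 4, 4, 4, 4, 4, 4, 4, 4, 4, 4, 4, 4, 4, 4, 2, 2, 2, 2, 2, 2, 2, 2, 2, 2, 2, 2, 2, 2, 1].
377 − 102 = 275 transpositions; sign(π) = (−1)^275 = -1.
Zolotarev: (57|377) = -1, matching the cycle-count sign.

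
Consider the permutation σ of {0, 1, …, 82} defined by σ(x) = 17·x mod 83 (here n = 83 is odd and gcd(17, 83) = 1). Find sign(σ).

Start at x=48: 48 → 69 → 11 → 21 → 25 → 10 → 4 → … (one orbit).
π_17 has 3 disjoint cycles with lengths [41, 41, 1] on {0,…,82}.
sign(π) = (−1)^{n − #cycles} = (−1)^{83−3} = (−1)^80 = +1.

+1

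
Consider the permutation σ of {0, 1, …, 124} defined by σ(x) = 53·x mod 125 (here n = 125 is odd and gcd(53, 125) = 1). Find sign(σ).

-1

Trace 67: π^k(67) = [67, 51, 78, 9, 102, 31, 18] for k=0..6.
Decompose π into cycles: lengths [100, 20, 4, 1] (4 cycles, including the fixed point 0).
Σ(ℓ_i−1) = 125−4 = 121; sign = (−1)^121 = -1.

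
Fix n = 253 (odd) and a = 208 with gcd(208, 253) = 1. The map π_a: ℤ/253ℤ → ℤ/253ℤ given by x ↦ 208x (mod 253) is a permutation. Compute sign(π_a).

-1

Trace 208: π^k(208) = [208, 1] for k=0..1.
138 cycles of lengths [2, 2, 2, 2, 2, 2, 2, 2, 2, 2, 2, 2, 2, 2, 2, 2, 2, 2, 2, 2, 2, 2, 2, 2, 2, 2, 2, 2, 2, 2, 2, 2, 2, 2, 2, 2, 2, 2, 2, 2, 2, 2, 2, 2, 2, 2, 2, 2, 2, 2, 2, 2, 2, 2, 2, 2, 2, 2, 2, 2, 2, 2, 2, 2, 2, 2, 2, 2, 2, 2, 2, 2, 2, 2, 2, 2, 2, 2, 2, 2, 2, 2, 2, 2, 2, 2, 2, 2, 2, 2, 2, 2, 2, 2, 2, 2, 2, 2, 2, 2, 2, 2, 2, 2, 2, 2, 2, 2, 2, 2, 2, 2, 2, 2, 2, 1, 1, 1, 1, 1, 1, 1, 1, 1, 1, 1, 1, 1, 1, 1, 1, 1, 1, 1, 1, 1, 1, 1].
n − c = 253 − 138 = 115; sign = (−1)^115 = -1.
The Jacobi symbol (208|253) = -1 (Zolotarev) agrees.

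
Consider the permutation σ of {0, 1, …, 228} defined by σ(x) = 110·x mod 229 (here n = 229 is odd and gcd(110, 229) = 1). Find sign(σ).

-1

Trace 116: π^k(116) = [116, 165, 59, 78, 107, 91, 163] for k=0..6.
The orbit structure of x ↦ 110x mod 229: 2 orbits of sizes [228, 1].
sign(π) = (−1)^{n − #cycles} = (−1)^{229−2} = (−1)^227 = -1.
The Jacobi symbol (110|229) = -1 (Zolotarev) agrees.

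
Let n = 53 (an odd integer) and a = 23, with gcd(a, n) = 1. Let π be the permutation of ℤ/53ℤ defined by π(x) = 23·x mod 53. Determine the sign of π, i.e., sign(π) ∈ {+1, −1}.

-1

Orbit of 23 under x↦23x: [23, 52, 30, 1]… (length divides ord_53(23)).
Decompose π into cycles: lengths [4, 4, 4, 4, 4, 4, 4, 4, 4, 4, 4, 4, 4, 1] (14 cycles, including the fixed point 0).
sign(π) = (−1)^{n − #cycles} = (−1)^{53−14} = (−1)^39 = -1.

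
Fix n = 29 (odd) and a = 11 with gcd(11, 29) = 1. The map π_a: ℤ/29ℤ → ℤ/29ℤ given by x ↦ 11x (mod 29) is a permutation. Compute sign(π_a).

Start at x=18: 18 → 24 → 3 → 4 → 15 → 20 → 17 → … (one orbit).
Decompose π into cycles: lengths [28, 1] (2 cycles, including the fixed point 0).
Σ(ℓ_i−1) = 29−2 = 27; sign = (−1)^27 = -1.
Via Zolotarev, sign(π_{11}) = (11|29) = -1.

-1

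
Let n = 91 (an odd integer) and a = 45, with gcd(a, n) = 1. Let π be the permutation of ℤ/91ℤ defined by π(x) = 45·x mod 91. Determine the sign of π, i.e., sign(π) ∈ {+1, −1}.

+1

Orbit of 54 under x↦45x: [54, 64, 59, 16, 83, 4, 89]… (length divides ord_91(45)).
9 cycles of lengths [12, 12, 12, 12, 12, 12, 12, 6, 1].
Σ(ℓ_i−1) = 91−9 = 82; sign = (−1)^82 = +1.
The Jacobi symbol (45|91) = +1 (Zolotarev) agrees.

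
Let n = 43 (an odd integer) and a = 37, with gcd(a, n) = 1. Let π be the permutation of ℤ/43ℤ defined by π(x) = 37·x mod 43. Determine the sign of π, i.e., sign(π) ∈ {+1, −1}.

-1

Start at x=7: 7 → 1 → 37 → 36 → 42 → 6 → 7 (one orbit).
Cycle type of π: 6×7 + 1; total 8 cycles.
43 − 8 = 35 transpositions; sign(π) = (−1)^35 = -1.
Via Zolotarev, sign(π_{37}) = (37|43) = -1.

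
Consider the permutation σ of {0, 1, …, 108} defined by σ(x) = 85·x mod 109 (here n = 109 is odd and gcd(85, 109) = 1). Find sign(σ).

-1

Start at x=41: 41 → 106 → 72 → 16 → 52 → 60 → 86 → … (one orbit).
π_85 has 2 disjoint cycles with lengths [108, 1] on {0,…,108}.
sign(π) = (−1)^{n − #cycles} = (−1)^{109−2} = (−1)^107 = -1.
Check: (85/109) = -1 by Zolotarev.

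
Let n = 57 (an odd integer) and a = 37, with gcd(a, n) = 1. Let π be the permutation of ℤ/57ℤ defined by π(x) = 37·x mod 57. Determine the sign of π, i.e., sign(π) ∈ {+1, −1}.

Start at x=1: 1 → 37 → 1 (one orbit).
30 cycles of lengths [2, 2, 2, 2, 2, 2, 2, 2, 2, 2, 2, 2, 2, 2, 2, 2, 2, 2, 2, 2, 2, 2, 2, 2, 2, 2, 2, 1, 1, 1].
With 30 cycles on 57 points, sign = (−1)^{57−30} = -1.
Zolotarev: (37|57) = -1, matching the cycle-count sign.

-1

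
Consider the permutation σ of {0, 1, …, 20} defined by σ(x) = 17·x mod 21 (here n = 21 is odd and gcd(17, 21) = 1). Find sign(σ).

+1

Start at x=5: 5 → 1 → 17 → 16 → 20 → 4 → 5 (one orbit).
π_17 has 5 disjoint cycles with lengths [6, 6, 6, 2, 1] on {0,…,20}.
21 − 5 = 16 transpositions; sign(π) = (−1)^16 = +1.
Via Zolotarev, sign(π_{17}) = (17|21) = +1.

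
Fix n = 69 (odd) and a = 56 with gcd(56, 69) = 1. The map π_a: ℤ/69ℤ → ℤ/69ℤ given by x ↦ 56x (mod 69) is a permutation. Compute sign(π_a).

Start at x=56: 56 → 31 → 11 → 64 → 65 → 52 → 14 → … (one orbit).
5 cycles of lengths [22, 22, 22, 2, 1].
With 5 cycles on 69 points, sign = (−1)^{69−5} = +1.

+1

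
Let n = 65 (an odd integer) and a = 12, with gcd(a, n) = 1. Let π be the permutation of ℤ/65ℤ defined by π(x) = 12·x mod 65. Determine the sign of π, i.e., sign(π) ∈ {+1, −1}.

Start at x=12: 12 → 14 → 38 → 1 → 12 (one orbit).
Cycle lengths of π_12 on ℤ/65ℤ: [4, 4, 4, 4, 4, 4, 4, 4, 4, 4, 4, 4, 4, 2, 2, 2, 2, 2, 2, 1]; 20 cycles in total.
sign(π) = (−1)^{n − #cycles} = (−1)^{65−20} = (−1)^45 = -1.
Check: (12/65) = -1 by Zolotarev.

-1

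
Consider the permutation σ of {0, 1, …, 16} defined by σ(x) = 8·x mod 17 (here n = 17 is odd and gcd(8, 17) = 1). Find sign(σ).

+1

Orbit of 13 under x↦8x: [13, 2, 16, 9, 4, 15, 1]… (length divides ord_17(8)).
3 cycles of lengths [8, 8, 1].
With 3 cycles on 17 points, sign = (−1)^{17−3} = +1.
Check: (8/17) = +1 by Zolotarev.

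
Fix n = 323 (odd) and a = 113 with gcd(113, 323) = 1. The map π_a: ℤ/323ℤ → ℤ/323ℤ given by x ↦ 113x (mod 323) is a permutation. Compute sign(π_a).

+1

Orbit of 191 under x↦113x: [191, 265, 229, 37, 305, 227, 134]… (length divides ord_323(113)).
The orbit structure of x ↦ 113x mod 323: 29 orbits of sizes [16, 16, 16, 16, 16, 16, 16, 16, 16, 16, 16, 16, 16, 16, 16, 16, 16, 16, 16, 2, 2, 2, 2, 2, 2, 2, 2, 2, 1].
29 cycles on 323: each ℓ→(−1)^(ℓ−1), product (−1)^294 = +1.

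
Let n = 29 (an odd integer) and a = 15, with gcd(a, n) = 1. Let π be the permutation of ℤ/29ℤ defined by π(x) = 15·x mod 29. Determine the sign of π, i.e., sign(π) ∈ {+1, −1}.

Trace 16: π^k(16) = [16, 8, 4, 2, 1, 15, 22] for k=0..6.
Cycle type of π: 28 + 1; total 2 cycles.
2 cycles on 29: each ℓ→(−1)^(ℓ−1), product (−1)^27 = -1.

-1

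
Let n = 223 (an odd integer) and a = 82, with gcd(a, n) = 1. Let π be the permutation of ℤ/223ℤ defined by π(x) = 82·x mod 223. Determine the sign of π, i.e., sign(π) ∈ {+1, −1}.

+1

Orbit of 32 under x↦82x: [32, 171, 196, 16, 197, 98, 8]… (length divides ord_223(82)).
Cycle lengths of π_82 on ℤ/223ℤ: [37, 37, 37, 37, 37, 37, 1]; 7 cycles in total.
With 7 cycles on 223 points, sign = (−1)^{223−7} = +1.
(82|223)_J = +1 (Zolotarev's lemma cross-check).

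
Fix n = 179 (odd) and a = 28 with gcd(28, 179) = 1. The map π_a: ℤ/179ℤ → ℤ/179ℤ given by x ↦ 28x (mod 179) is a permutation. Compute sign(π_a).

Start at x=149: 149 → 55 → 108 → 160 → 5 → 140 → 161 → … (one orbit).
The orbit structure of x ↦ 28x mod 179: 2 orbits of sizes [178, 1].
2 cycles on 179: each ℓ→(−1)^(ℓ−1), product (−1)^177 = -1.
Zolotarev: (28|179) = -1, matching the cycle-count sign.

-1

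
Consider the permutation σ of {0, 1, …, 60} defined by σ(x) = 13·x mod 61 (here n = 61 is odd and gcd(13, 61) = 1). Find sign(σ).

+1

Trace 13: π^k(13) = [13, 47, 1] for k=0..2.
Decompose π into cycles: lengths [3, 3, 3, 3, 3, 3, 3, 3, 3, 3, 3, 3, 3, 3, 3, 3, 3, 3, 3, 3, 1] (21 cycles, including the fixed point 0).
n − c = 61 − 21 = 40; sign = (−1)^40 = +1.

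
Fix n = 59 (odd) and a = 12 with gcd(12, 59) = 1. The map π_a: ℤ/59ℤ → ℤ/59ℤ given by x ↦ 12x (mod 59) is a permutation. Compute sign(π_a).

+1

Trace 1: π^k(1) = [1, 12, 26, 17, 27, 29, 53] for k=0..6.
Cycle type of π: 29×2 + 1; total 3 cycles.
sign(π) = (−1)^{n − #cycles} = (−1)^{59−3} = (−1)^56 = +1.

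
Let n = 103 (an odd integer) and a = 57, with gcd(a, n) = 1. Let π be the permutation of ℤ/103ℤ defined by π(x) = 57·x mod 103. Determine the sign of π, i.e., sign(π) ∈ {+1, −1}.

Start at x=47: 47 → 1 → 57 → 56 → 102 → 46 → 47 (one orbit).
Decompose π into cycles: lengths [6, 6, 6, 6, 6, 6, 6, 6, 6, 6, 6, 6, 6, 6, 6, 6, 6, 1] (18 cycles, including the fixed point 0).
Σ(ℓ_i−1) = 103−18 = 85; sign = (−1)^85 = -1.

-1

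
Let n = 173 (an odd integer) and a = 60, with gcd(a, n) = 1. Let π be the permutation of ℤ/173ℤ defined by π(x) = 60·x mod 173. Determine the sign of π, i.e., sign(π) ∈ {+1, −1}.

Orbit of 149 under x↦60x: [149, 117, 100, 118, 160, 85, 83]… (length divides ord_173(60)).
Cycle type of π: 43×4 + 1; total 5 cycles.
n − c = 173 − 5 = 168; sign = (−1)^168 = +1.
(60|173)_J = +1 (Zolotarev's lemma cross-check).

+1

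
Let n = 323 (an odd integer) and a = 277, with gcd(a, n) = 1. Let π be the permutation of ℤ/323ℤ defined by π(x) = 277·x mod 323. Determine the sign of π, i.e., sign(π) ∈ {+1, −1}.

Orbit of 83 under x↦277x: [83, 58, 239, 311, 229, 125, 64]… (length divides ord_323(277)).
Cycle lengths of π_277 on ℤ/323ℤ: [48, 48, 48, 48, 48, 48, 16, 3, 3, 3, 3, 3, 3, 1]; 14 cycles in total.
14 cycles on 323: each ℓ→(−1)^(ℓ−1), product (−1)^309 = -1.
Via Zolotarev, sign(π_{277}) = (277|323) = -1.

-1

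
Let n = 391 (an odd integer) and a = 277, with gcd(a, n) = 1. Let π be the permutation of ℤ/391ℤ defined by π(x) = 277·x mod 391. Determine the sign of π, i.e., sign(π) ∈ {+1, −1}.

-1

Trace 139: π^k(139) = [139, 185, 24, 1, 277, 93, 346] for k=0..6.
The orbit structure of x ↦ 277x mod 391: 46 orbits of sizes [16, 16, 16, 16, 16, 16, 16, 16, 16, 16, 16, 16, 16, 16, 16, 16, 16, 16, 16, 16, 16, 16, 16, 1, 1, 1, 1, 1, 1, 1, 1, 1, 1, 1, 1, 1, 1, 1, 1, 1, 1, 1, 1, 1, 1, 1].
n − c = 391 − 46 = 345; sign = (−1)^345 = -1.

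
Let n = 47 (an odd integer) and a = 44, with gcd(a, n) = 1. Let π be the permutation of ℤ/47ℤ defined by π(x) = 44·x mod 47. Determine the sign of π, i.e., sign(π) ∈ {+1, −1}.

Trace 8: π^k(8) = [8, 23, 25, 19, 37, 30, 4] for k=0..6.
The orbit structure of x ↦ 44x mod 47: 2 orbits of sizes [46, 1].
2 cycles on 47: each ℓ→(−1)^(ℓ−1), product (−1)^45 = -1.
The Jacobi symbol (44|47) = -1 (Zolotarev) agrees.

-1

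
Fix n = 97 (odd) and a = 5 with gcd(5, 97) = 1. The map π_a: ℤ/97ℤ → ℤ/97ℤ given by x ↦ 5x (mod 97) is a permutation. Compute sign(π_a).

-1

Start at x=5: 5 → 25 → 28 → 43 → 21 → 8 → 40 → … (one orbit).
Cycle type of π: 96 + 1; total 2 cycles.
2 cycles on 97: each ℓ→(−1)^(ℓ−1), product (−1)^95 = -1.
The Jacobi symbol (5|97) = -1 (Zolotarev) agrees.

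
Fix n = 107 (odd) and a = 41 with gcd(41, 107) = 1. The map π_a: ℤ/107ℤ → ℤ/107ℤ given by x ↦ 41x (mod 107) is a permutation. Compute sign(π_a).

+1

Trace 101: π^k(101) = [101, 75, 79, 29, 12, 64, 56] for k=0..6.
3 cycles of lengths [53, 53, 1].
With 3 cycles on 107 points, sign = (−1)^{107−3} = +1.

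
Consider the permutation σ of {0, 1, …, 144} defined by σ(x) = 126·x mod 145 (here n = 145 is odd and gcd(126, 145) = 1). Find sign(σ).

Orbit of 16 under x↦126x: [16, 131, 121, 21, 36, 41, 91]… (length divides ord_145(126)).
Cycle lengths of π_126 on ℤ/145ℤ: [28, 28, 28, 28, 28, 1, 1, 1, 1, 1]; 10 cycles in total.
n − c = 145 − 10 = 135; sign = (−1)^135 = -1.
Check: (126/145) = -1 by Zolotarev.

-1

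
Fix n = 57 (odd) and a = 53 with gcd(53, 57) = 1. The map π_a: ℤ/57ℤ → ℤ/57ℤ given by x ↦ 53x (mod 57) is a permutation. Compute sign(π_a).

Orbit of 50 under x↦53x: [50, 28, 2, 49, 32, 43, 56]… (length divides ord_57(53)).
Cycle type of π: 18×3 + 2 + 1; total 5 cycles.
n − c = 57 − 5 = 52; sign = (−1)^52 = +1.

+1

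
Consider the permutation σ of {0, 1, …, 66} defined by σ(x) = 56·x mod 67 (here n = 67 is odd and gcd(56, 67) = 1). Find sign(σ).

+1

Trace 10: π^k(10) = [10, 24, 4, 23, 15, 36, 6] for k=0..6.
π_56 has 3 disjoint cycles with lengths [33, 33, 1] on {0,…,66}.
67 − 3 = 64 transpositions; sign(π) = (−1)^64 = +1.
Check: (56/67) = +1 by Zolotarev.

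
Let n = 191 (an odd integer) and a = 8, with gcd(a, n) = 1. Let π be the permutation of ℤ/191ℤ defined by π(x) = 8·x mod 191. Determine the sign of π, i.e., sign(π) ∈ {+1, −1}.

+1

Orbit of 30 under x↦8x: [30, 49, 10, 80, 67, 154, 86]… (length divides ord_191(8)).
The orbit structure of x ↦ 8x mod 191: 3 orbits of sizes [95, 95, 1].
3 cycles on 191: each ℓ→(−1)^(ℓ−1), product (−1)^188 = +1.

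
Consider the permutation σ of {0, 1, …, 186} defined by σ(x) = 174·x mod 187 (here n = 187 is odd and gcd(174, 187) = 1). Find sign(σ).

Start at x=64: 64 → 103 → 157 → 16 → 166 → 86 → 4 → … (one orbit).
15 cycles of lengths [20, 20, 20, 20, 20, 20, 20, 20, 5, 5, 4, 4, 4, 4, 1].
n − c = 187 − 15 = 172; sign = (−1)^172 = +1.
The Jacobi symbol (174|187) = +1 (Zolotarev) agrees.

+1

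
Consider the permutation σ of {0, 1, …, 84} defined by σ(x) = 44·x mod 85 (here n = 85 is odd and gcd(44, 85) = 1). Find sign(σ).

Orbit of 29 under x↦44x: [29, 1, 44, 66, 14, 21, 74]… (length divides ord_85(44)).
8 cycles of lengths [16, 16, 16, 16, 16, 2, 2, 1].
With 8 cycles on 85 points, sign = (−1)^{85−8} = -1.

-1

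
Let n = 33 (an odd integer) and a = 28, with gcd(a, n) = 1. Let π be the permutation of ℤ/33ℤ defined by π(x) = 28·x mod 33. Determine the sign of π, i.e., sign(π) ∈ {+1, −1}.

Start at x=7: 7 → 31 → 10 → 16 → 19 → 4 → 13 → … (one orbit).
Cycle type of π: 10×3 + 1×3; total 6 cycles.
n − c = 33 − 6 = 27; sign = (−1)^27 = -1.

-1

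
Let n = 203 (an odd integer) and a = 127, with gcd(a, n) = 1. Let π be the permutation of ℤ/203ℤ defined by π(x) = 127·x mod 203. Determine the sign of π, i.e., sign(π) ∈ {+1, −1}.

Orbit of 113 under x↦127x: [113, 141, 43, 183, 99, 190, 176]… (length divides ord_203(127)).
Decompose π into cycles: lengths [28, 28, 28, 28, 28, 28, 28, 1, 1, 1, 1, 1, 1, 1] (14 cycles, including the fixed point 0).
sign(π) = (−1)^{n − #cycles} = (−1)^{203−14} = (−1)^189 = -1.

-1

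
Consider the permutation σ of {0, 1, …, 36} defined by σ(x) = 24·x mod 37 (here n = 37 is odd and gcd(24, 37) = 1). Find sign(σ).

Orbit of 23 under x↦24x: [23, 34, 2, 11, 5, 9, 31]… (length divides ord_37(24)).
Cycle lengths of π_24 on ℤ/37ℤ: [36, 1]; 2 cycles in total.
n − c = 37 − 2 = 35; sign = (−1)^35 = -1.

-1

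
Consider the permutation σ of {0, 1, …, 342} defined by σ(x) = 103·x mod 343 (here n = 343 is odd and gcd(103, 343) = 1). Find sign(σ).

-1

Orbit of 174 under x↦103x: [174, 86, 283, 337, 68, 144, 83]… (length divides ord_343(103)).
Cycle lengths of π_103 on ℤ/343ℤ: [294, 42, 6, 1]; 4 cycles in total.
n − c = 343 − 4 = 339; sign = (−1)^339 = -1.
Check: (103/343) = -1 by Zolotarev.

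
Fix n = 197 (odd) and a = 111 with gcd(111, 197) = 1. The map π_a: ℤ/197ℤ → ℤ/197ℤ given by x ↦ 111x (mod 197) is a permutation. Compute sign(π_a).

Start at x=2: 2 → 25 → 17 → 114 → 46 → 181 → 194 → … (one orbit).
π_111 has 2 disjoint cycles with lengths [196, 1] on {0,…,196}.
197 − 2 = 195 transpositions; sign(π) = (−1)^195 = -1.
(111|197)_J = -1 (Zolotarev's lemma cross-check).

-1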